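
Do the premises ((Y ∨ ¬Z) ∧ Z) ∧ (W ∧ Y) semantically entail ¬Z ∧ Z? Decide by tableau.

Initial set: {(((Y ∨ ¬Z) ∧ Z) ∧ (W ∧ Y)); ¬(¬Z ∧ Z)}.
(((Y ∨ ¬Z) ∧ Z) ∧ (W ∧ Y)): α-rule — add ((Y ∨ ¬Z) ∧ Z), (W ∧ Y).
((Y ∨ ¬Z) ∧ Z): α-rule — add (Y ∨ ¬Z), Z.
(W ∧ Y): α-rule — add W, Y.
¬(¬Z ∧ Z): β-rule — branch into ¬¬Z  //  ¬Z.
  branch 1 (add ¬¬Z):
    (Y ∨ ¬Z): β-rule — branch into Y  //  ¬Z.
      branch 1.1 (add Y):
        ○ open, literals {W=true, Y=true, Z=true}.
      branch 1.2 (add ¬Z):
        × closes — contains both Z and ¬Z.
  branch 2 (add ¬Z):
    × closes — contains both Z and ¬Z.
2 branches closed, 1 open.
An open branch gives a countermodel: W=true, Y=true, Z=true (unmentioned atoms arbitrary); the premises hold there but the conclusion fails.

No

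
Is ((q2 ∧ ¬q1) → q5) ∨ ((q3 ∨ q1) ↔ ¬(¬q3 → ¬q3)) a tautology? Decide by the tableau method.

Assume the negation and expand:
Initial set: {¬(((q2 ∧ ¬q1) → q5) ∨ ((q3 ∨ q1) ↔ ¬(¬q3 → ¬q3)))}.
¬(((q2 ∧ ¬q1) → q5) ∨ ((q3 ∨ q1) ↔ ¬(¬q3 → ¬q3))): α-rule — add ¬((q2 ∧ ¬q1) → q5), ¬((q3 ∨ q1) ↔ ¬(¬q3 → ¬q3)).
¬((q2 ∧ ¬q1) → q5): α-rule — add (q2 ∧ ¬q1), ¬q5.
(q2 ∧ ¬q1): α-rule — add q2, ¬q1.
¬((q3 ∨ q1) ↔ ¬(¬q3 → ¬q3)): β-rule — branch into (q3 ∨ q1), ¬¬(¬q3 → ¬q3)  //  ¬(q3 ∨ q1), ¬(¬q3 → ¬q3).
  branch 1 (add (q3 ∨ q1), ¬¬(¬q3 → ¬q3)):
    (q3 ∨ q1): β-rule — branch into q3  //  q1.
      branch 1.1 (add q3):
        ¬¬(¬q3 → ¬q3): β-rule — branch into ¬¬q3  //  ¬q3.
          branch 1.1.1 (add ¬¬q3):
            ○ open, literals {q1=false, q2=true, q3=true, q5=false}.
          branch 1.1.2 (add ¬q3):
            × closes — contains both q3 and ¬q3.
      branch 1.2 (add q1):
        × closes — contains both q1 and ¬q1.
  branch 2 (add ¬(q3 ∨ q1), ¬(¬q3 → ¬q3)):
    ¬(q3 ∨ q1): α-rule — add ¬q3, ¬q1.
    ¬(¬q3 → ¬q3): α-rule — add ¬q3, ¬¬q3.
    × closes — contains both q3 and ¬q3.
3 branches closed, 1 open.
An open branch gives a countermodel: q1=false, q2=true, q3=true, q5=false (unmentioned atoms arbitrary); under it the original formula is false.

Not valid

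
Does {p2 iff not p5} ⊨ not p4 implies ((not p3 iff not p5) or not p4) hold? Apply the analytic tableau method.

Yes

Initial set: {(p2 iff not p5); not (not p4 implies ((not p3 iff not p5) or not p4))}.
not (not p4 implies ((not p3 iff not p5) or not p4)): α-rule — add not p4, not ((not p3 iff not p5) or not p4).
not ((not p3 iff not p5) or not p4): α-rule — add not (not p3 iff not p5), not not p4.
× closes — contains both p4 and not p4.
All 1 branch closes.
Every branch closed, so the premises entail the conclusion.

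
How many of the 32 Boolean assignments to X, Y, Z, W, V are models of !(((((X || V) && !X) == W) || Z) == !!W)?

Initial set: {T !(((((X || V) && !X) == W) || Z) == !!W)}.
T !(((((X || V) && !X) == W) || Z) == !!W): β-rule — branch into T ((((X || V) && !X) == W) || Z), F !!W  //  F ((((X || V) && !X) == W) || Z), T !!W.
  branch 1 (add T ((((X || V) && !X) == W) || Z), F !!W):
    F !!W: drop double negation, giving F W.
    T ((((X || V) && !X) == W) || Z): β-rule — branch into T (((X || V) && !X) == W)  //  T Z.
      branch 1.1 (add T (((X || V) && !X) == W)):
        T (((X || V) && !X) == W): β-rule — branch into T ((X || V) && !X), T W  //  F ((X || V) && !X), F W.
          branch 1.1.1 (add T ((X || V) && !X), T W):
            × closes — contains both W and !W.
          branch 1.1.2 (add F ((X || V) && !X), F W):
            F ((X || V) && !X): β-rule — branch into F (X || V)  //  F !X.
              branch 1.1.2.1 (add F (X || V)):
                F (X || V): α-rule — add F X, F V.
                ○ open, literals {V=F, W=F, X=F}.
              branch 1.1.2.2 (add F !X):
                ○ open, literals {W=F, X=T}.
      branch 1.2 (add T Z):
        ○ open, literals {W=F, Z=T}.
  branch 2 (add F ((((X || V) && !X) == W) || Z), T !!W):
    F ((((X || V) && !X) == W) || Z): α-rule — add F (((X || V) && !X) == W), F Z.
    T !!W: drop double negation, giving T W.
    F (((X || V) && !X) == W): β-rule — branch into T ((X || V) && !X), F W  //  F ((X || V) && !X), T W.
      branch 2.1 (add T ((X || V) && !X), F W):
        × closes — contains both W and !W.
      branch 2.2 (add F ((X || V) && !X), T W):
        F ((X || V) && !X): β-rule — branch into F (X || V)  //  F !X.
          branch 2.2.1 (add F (X || V)):
            F (X || V): α-rule — add F X, F V.
            ○ open, literals {V=F, W=T, X=F, Z=F}.
          branch 2.2.2 (add F !X):
            ○ open, literals {W=T, X=T, Z=F}.
2 branches closed, 5 open.
Each open branch fixes some atoms; the unmentioned ones are free. Counting distinct full assignments: branch {V=F, W=F, X=F} (Y, Z) contributes 4 new; branch {W=F, X=T} (Y, Z, V) contributes 8 new; branch {W=F, Z=T} (X, Y, V) contributes 2 new; branch {V=F, W=T, X=F, Z=F} (Y) contributes 2 new; branch {W=T, X=T, Z=F} (Y, V) contributes 4 new. Total: 20.

20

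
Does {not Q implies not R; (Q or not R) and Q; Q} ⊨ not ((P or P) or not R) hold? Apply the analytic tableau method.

No

Initial set: {(not Q implies not R); ((Q or not R) and Q); Q; not not ((P or P) or not R)}.
((Q or not R) and Q): α-rule — add (Q or not R), Q.
(not Q implies not R): β-rule — branch into not not Q  //  not R.
  branch 1 (add not not Q):
    not not ((P or P) or not R): β-rule — branch into (P or P)  //  not R.
      branch 1.1 (add (P or P)):
        (Q or not R): β-rule — branch into Q  //  not R.
          branch 1.1.1 (add Q):
            (P or P): β-rule — branch into P  //  P.
              branch 1.1.1.1 (add P):
                ○ open, literals {P=1, Q=1}.
              branch 1.1.1.2 (add P):
                ○ open, literals {P=1, Q=1}.
          branch 1.1.2 (add not R):
            (P or P): β-rule — branch into P  //  P.
              branch 1.1.2.1 (add P):
                ○ open, literals {P=1, Q=1, R=0}.
              branch 1.1.2.2 (add P):
                ○ open, literals {P=1, Q=1, R=0}.
      branch 1.2 (add not R):
        (Q or not R): β-rule — branch into Q  //  not R.
          branch 1.2.1 (add Q):
            ○ open, literals {Q=1, R=0}.
          branch 1.2.2 (add not R):
            ○ open, literals {Q=1, R=0}.
  branch 2 (add not R):
    not not ((P or P) or not R): β-rule — branch into (P or P)  //  not R.
      branch 2.1 (add (P or P)):
        (Q or not R): β-rule — branch into Q  //  not R.
          branch 2.1.1 (add Q):
            (P or P): β-rule — branch into P  //  P.
              branch 2.1.1.1 (add P):
                ○ open, literals {P=1, Q=1, R=0}.
              branch 2.1.1.2 (add P):
                ○ open, literals {P=1, Q=1, R=0}.
          branch 2.1.2 (add not R):
            (P or P): β-rule — branch into P  //  P.
              branch 2.1.2.1 (add P):
                ○ open, literals {P=1, Q=1, R=0}.
              branch 2.1.2.2 (add P):
                ○ open, literals {P=1, Q=1, R=0}.
      branch 2.2 (add not R):
        (Q or not R): β-rule — branch into Q  //  not R.
          branch 2.2.1 (add Q):
            ○ open, literals {Q=1, R=0}.
          branch 2.2.2 (add not R):
            ○ open, literals {Q=1, R=0}.
0 branches closed, 12 open.
An open branch gives a countermodel: P=1, Q=1 (unmentioned atoms arbitrary); the premises hold there but the conclusion fails.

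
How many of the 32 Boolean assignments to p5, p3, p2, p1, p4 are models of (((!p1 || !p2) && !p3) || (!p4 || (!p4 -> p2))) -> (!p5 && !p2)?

Initial set: {((((!p1 || !p2) && !p3) || (!p4 || (!p4 -> p2))) -> (!p5 && !p2))}.
((((!p1 || !p2) && !p3) || (!p4 || (!p4 -> p2))) -> (!p5 && !p2)): β-rule — branch into !(((!p1 || !p2) && !p3) || (!p4 || (!p4 -> p2)))  //  (!p5 && !p2).
  branch 1 (add !(((!p1 || !p2) && !p3) || (!p4 || (!p4 -> p2)))):
    !(((!p1 || !p2) && !p3) || (!p4 || (!p4 -> p2))): α-rule — add !((!p1 || !p2) && !p3), !(!p4 || (!p4 -> p2)).
    !(!p4 || (!p4 -> p2)): α-rule — add !!p4, !(!p4 -> p2).
    !(!p4 -> p2): α-rule — add !p4, !p2.
    × closes — contains both p4 and !p4.
  branch 2 (add (!p5 && !p2)):
    (!p5 && !p2): α-rule — add !p5, !p2.
    ○ open, literals {p2=F, p5=F}.
1 branch closed, 1 open.
Each open branch fixes some atoms; the unmentioned ones are free. Counting distinct full assignments: branch {p2=F, p5=F} (p3, p1, p4) contributes 8 new. Total: 8.

8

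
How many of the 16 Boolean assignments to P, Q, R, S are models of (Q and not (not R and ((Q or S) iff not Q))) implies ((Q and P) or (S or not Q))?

14

Initial set: {((Q and not (not R and ((Q or S) iff not Q))) implies ((Q and P) or (S or not Q)))}.
((Q and not (not R and ((Q or S) iff not Q))) implies ((Q and P) or (S or not Q))): β-rule — branch into not (Q and not (not R and ((Q or S) iff not Q)))  //  ((Q and P) or (S or not Q)).
  branch 1 (add not (Q and not (not R and ((Q or S) iff not Q)))):
    not (Q and not (not R and ((Q or S) iff not Q))): β-rule — branch into not Q  //  not not (not R and ((Q or S) iff not Q)).
      branch 1.1 (add not Q):
        ○ open, literals {Q=0}.
      branch 1.2 (add not not (not R and ((Q or S) iff not Q))):
        not not (not R and ((Q or S) iff not Q)): α-rule — add not R, ((Q or S) iff not Q).
        ((Q or S) iff not Q): β-rule — branch into (Q or S), not Q  //  not (Q or S), not not Q.
          branch 1.2.1 (add (Q or S), not Q):
            (Q or S): β-rule — branch into Q  //  S.
              branch 1.2.1.1 (add Q):
                × closes — contains both Q and not Q.
              branch 1.2.1.2 (add S):
                ○ open, literals {Q=0, R=0, S=1}.
          branch 1.2.2 (add not (Q or S), not not Q):
            not (Q or S): α-rule — add not Q, not S.
            × closes — contains both Q and not Q.
  branch 2 (add ((Q and P) or (S or not Q))):
    ((Q and P) or (S or not Q)): β-rule — branch into (Q and P)  //  (S or not Q).
      branch 2.1 (add (Q and P)):
        (Q and P): α-rule — add Q, P.
        ○ open, literals {P=1, Q=1}.
      branch 2.2 (add (S or not Q)):
        (S or not Q): β-rule — branch into S  //  not Q.
          branch 2.2.1 (add S):
            ○ open, literals {S=1}.
          branch 2.2.2 (add not Q):
            ○ open, literals {Q=0}.
2 branches closed, 5 open.
Each open branch fixes some atoms; the unmentioned ones are free. Counting distinct full assignments: branch {Q=0} (P, R, S) contributes 8 new; branch {Q=0, R=0, S=1} (P) contributes 0 new; branch {P=1, Q=1} (R, S) contributes 4 new; branch {S=1} (P, Q, R) contributes 2 new; branch {Q=0} (P, R, S) contributes 0 new. Total: 14.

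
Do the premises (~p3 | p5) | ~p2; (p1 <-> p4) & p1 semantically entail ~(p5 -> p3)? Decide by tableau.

No

Initial set: {((~p3 | p5) | ~p2); ((p1 <-> p4) & p1); ~~(p5 -> p3)}.
((p1 <-> p4) & p1): α-rule — add (p1 <-> p4), p1.
((~p3 | p5) | ~p2): β-rule — branch into (~p3 | p5)  //  ~p2.
  branch 1 (add (~p3 | p5)):
    ~~(p5 -> p3): β-rule — branch into ~p5  //  p3.
      branch 1.1 (add ~p5):
        (p1 <-> p4): β-rule — branch into p1, p4  //  ~p1, ~p4.
          branch 1.1.1 (add p1, p4):
            (~p3 | p5): β-rule — branch into ~p3  //  p5.
              branch 1.1.1.1 (add ~p3):
                ○ open, literals {p1=T, p3=F, p4=T, p5=F}.
              branch 1.1.1.2 (add p5):
                × closes — contains both p5 and ~p5.
          branch 1.1.2 (add ~p1, ~p4):
            × closes — contains both p1 and ~p1.
      branch 1.2 (add p3):
        (p1 <-> p4): β-rule — branch into p1, p4  //  ~p1, ~p4.
          branch 1.2.1 (add p1, p4):
            (~p3 | p5): β-rule — branch into ~p3  //  p5.
              branch 1.2.1.1 (add ~p3):
                × closes — contains both p3 and ~p3.
              branch 1.2.1.2 (add p5):
                ○ open, literals {p1=T, p3=T, p4=T, p5=T}.
          branch 1.2.2 (add ~p1, ~p4):
            × closes — contains both p1 and ~p1.
  branch 2 (add ~p2):
    ~~(p5 -> p3): β-rule — branch into ~p5  //  p3.
      branch 2.1 (add ~p5):
        (p1 <-> p4): β-rule — branch into p1, p4  //  ~p1, ~p4.
          branch 2.1.1 (add p1, p4):
            ○ open, literals {p1=T, p2=F, p4=T, p5=F}.
          branch 2.1.2 (add ~p1, ~p4):
            × closes — contains both p1 and ~p1.
      branch 2.2 (add p3):
        (p1 <-> p4): β-rule — branch into p1, p4  //  ~p1, ~p4.
          branch 2.2.1 (add p1, p4):
            ○ open, literals {p1=T, p2=F, p3=T, p4=T}.
          branch 2.2.2 (add ~p1, ~p4):
            × closes — contains both p1 and ~p1.
6 branches closed, 4 open.
An open branch gives a countermodel: p1=T, p3=F, p4=T, p5=F (unmentioned atoms arbitrary); the premises hold there but the conclusion fails.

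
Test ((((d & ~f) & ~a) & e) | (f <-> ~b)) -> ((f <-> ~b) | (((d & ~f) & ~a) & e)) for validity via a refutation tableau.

Valid

Assume the negation and expand:
Initial set: {F (((((d & ~f) & ~a) & e) | (f <-> ~b)) -> ((f <-> ~b) | (((d & ~f) & ~a) & e)))}.
F (((((d & ~f) & ~a) & e) | (f <-> ~b)) -> ((f <-> ~b) | (((d & ~f) & ~a) & e))): α-rule — add T ((((d & ~f) & ~a) & e) | (f <-> ~b)), F ((f <-> ~b) | (((d & ~f) & ~a) & e)).
F ((f <-> ~b) | (((d & ~f) & ~a) & e)): α-rule — add F (f <-> ~b), F (((d & ~f) & ~a) & e).
T ((((d & ~f) & ~a) & e) | (f <-> ~b)): β-rule — branch into T (((d & ~f) & ~a) & e)  //  T (f <-> ~b).
  branch 1 (add T (((d & ~f) & ~a) & e)):
    T (((d & ~f) & ~a) & e): α-rule — add T ((d & ~f) & ~a), T e.
    T ((d & ~f) & ~a): α-rule — add T (d & ~f), T ~a.
    T (d & ~f): α-rule — add T d, T ~f.
    F (f <-> ~b): β-rule — branch into T f, F ~b  //  F f, T ~b.
      branch 1.1 (add T f, F ~b):
        × closes — contains both f and ~f.
      branch 1.2 (add F f, T ~b):
        F (((d & ~f) & ~a) & e): β-rule — branch into F ((d & ~f) & ~a)  //  F e.
          branch 1.2.1 (add F ((d & ~f) & ~a)):
            F ((d & ~f) & ~a): β-rule — branch into F (d & ~f)  //  F ~a.
              branch 1.2.1.1 (add F (d & ~f)):
                F (d & ~f): β-rule — branch into F d  //  F ~f.
                  branch 1.2.1.1.1 (add F d):
                    × closes — contains both d and ~d.
                  branch 1.2.1.1.2 (add F ~f):
                    × closes — contains both f and ~f.
              branch 1.2.1.2 (add F ~a):
                × closes — contains both a and ~a.
          branch 1.2.2 (add F e):
            × closes — contains both e and ~e.
  branch 2 (add T (f <-> ~b)):
    F (f <-> ~b): β-rule — branch into T f, F ~b  //  F f, T ~b.
      branch 2.1 (add T f, F ~b):
        F (((d & ~f) & ~a) & e): β-rule — branch into F ((d & ~f) & ~a)  //  F e.
          branch 2.1.1 (add F ((d & ~f) & ~a)):
            T (f <-> ~b): β-rule — branch into T f, T ~b  //  F f, F ~b.
              branch 2.1.1.1 (add T f, T ~b):
                × closes — contains both b and ~b.
              branch 2.1.1.2 (add F f, F ~b):
                × closes — contains both f and ~f.
          branch 2.1.2 (add F e):
            T (f <-> ~b): β-rule — branch into T f, T ~b  //  F f, F ~b.
              branch 2.1.2.1 (add T f, T ~b):
                × closes — contains both b and ~b.
              branch 2.1.2.2 (add F f, F ~b):
                × closes — contains both f and ~f.
      branch 2.2 (add F f, T ~b):
        F (((d & ~f) & ~a) & e): β-rule — branch into F ((d & ~f) & ~a)  //  F e.
          branch 2.2.1 (add F ((d & ~f) & ~a)):
            T (f <-> ~b): β-rule — branch into T f, T ~b  //  F f, F ~b.
              branch 2.2.1.1 (add T f, T ~b):
                × closes — contains both f and ~f.
              branch 2.2.1.2 (add F f, F ~b):
                × closes — contains both b and ~b.
          branch 2.2.2 (add F e):
            T (f <-> ~b): β-rule — branch into T f, T ~b  //  F f, F ~b.
              branch 2.2.2.1 (add T f, T ~b):
                × closes — contains both f and ~f.
              branch 2.2.2.2 (add F f, F ~b):
                × closes — contains both b and ~b.
All 13 branches close.
Every branch closed, so the negation is unsatisfiable and the formula is valid.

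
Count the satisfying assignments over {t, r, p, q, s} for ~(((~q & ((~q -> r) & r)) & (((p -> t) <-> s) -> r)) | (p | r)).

8

Initial set: {~(((~q & ((~q -> r) & r)) & (((p -> t) <-> s) -> r)) | (p | r))}.
~(((~q & ((~q -> r) & r)) & (((p -> t) <-> s) -> r)) | (p | r)): α-rule — add ~((~q & ((~q -> r) & r)) & (((p -> t) <-> s) -> r)), ~(p | r).
~(p | r): α-rule — add ~p, ~r.
~((~q & ((~q -> r) & r)) & (((p -> t) <-> s) -> r)): β-rule — branch into ~(~q & ((~q -> r) & r))  //  ~(((p -> t) <-> s) -> r).
  branch 1 (add ~(~q & ((~q -> r) & r))):
    ~(~q & ((~q -> r) & r)): β-rule — branch into ~~q  //  ~((~q -> r) & r).
      branch 1.1 (add ~~q):
        ○ open, literals {p=false, q=true, r=false}.
      branch 1.2 (add ~((~q -> r) & r)):
        ~((~q -> r) & r): β-rule — branch into ~(~q -> r)  //  ~r.
          branch 1.2.1 (add ~(~q -> r)):
            ~(~q -> r): α-rule — add ~q, ~r.
            ○ open, literals {p=false, q=false, r=false}.
          branch 1.2.2 (add ~r):
            ○ open, literals {p=false, r=false}.
  branch 2 (add ~(((p -> t) <-> s) -> r)):
    ~(((p -> t) <-> s) -> r): α-rule — add ((p -> t) <-> s), ~r.
    ((p -> t) <-> s): β-rule — branch into (p -> t), s  //  ~(p -> t), ~s.
      branch 2.1 (add (p -> t), s):
        (p -> t): β-rule — branch into ~p  //  t.
          branch 2.1.1 (add ~p):
            ○ open, literals {p=false, r=false, s=true}.
          branch 2.1.2 (add t):
            ○ open, literals {p=false, r=false, s=true, t=true}.
      branch 2.2 (add ~(p -> t), ~s):
        ~(p -> t): α-rule — add p, ~t.
        × closes — contains both p and ~p.
1 branch closed, 5 open.
Each open branch fixes some atoms; the unmentioned ones are free. Counting distinct full assignments: branch {p=false, q=true, r=false} (t, s) contributes 4 new; branch {p=false, q=false, r=false} (t, s) contributes 4 new; branch {p=false, r=false} (t, q, s) contributes 0 new; branch {p=false, r=false, s=true} (t, q) contributes 0 new; branch {p=false, r=false, s=true, t=true} (q) contributes 0 new. Total: 8.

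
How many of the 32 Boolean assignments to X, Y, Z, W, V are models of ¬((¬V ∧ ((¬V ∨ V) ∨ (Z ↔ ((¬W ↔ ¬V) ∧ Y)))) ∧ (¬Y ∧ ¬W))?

28

Initial set: {¬((¬V ∧ ((¬V ∨ V) ∨ (Z ↔ ((¬W ↔ ¬V) ∧ Y)))) ∧ (¬Y ∧ ¬W))}.
¬((¬V ∧ ((¬V ∨ V) ∨ (Z ↔ ((¬W ↔ ¬V) ∧ Y)))) ∧ (¬Y ∧ ¬W)): β-rule — branch into ¬(¬V ∧ ((¬V ∨ V) ∨ (Z ↔ ((¬W ↔ ¬V) ∧ Y))))  //  ¬(¬Y ∧ ¬W).
  branch 1 (add ¬(¬V ∧ ((¬V ∨ V) ∨ (Z ↔ ((¬W ↔ ¬V) ∧ Y))))):
    ¬(¬V ∧ ((¬V ∨ V) ∨ (Z ↔ ((¬W ↔ ¬V) ∧ Y)))): β-rule — branch into ¬¬V  //  ¬((¬V ∨ V) ∨ (Z ↔ ((¬W ↔ ¬V) ∧ Y))).
      branch 1.1 (add ¬¬V):
        ○ open, literals {V=T}.
      branch 1.2 (add ¬((¬V ∨ V) ∨ (Z ↔ ((¬W ↔ ¬V) ∧ Y)))):
        ¬((¬V ∨ V) ∨ (Z ↔ ((¬W ↔ ¬V) ∧ Y))): α-rule — add ¬(¬V ∨ V), ¬(Z ↔ ((¬W ↔ ¬V) ∧ Y)).
        ¬(¬V ∨ V): α-rule — add ¬¬V, ¬V.
        × closes — contains both V and ¬V.
  branch 2 (add ¬(¬Y ∧ ¬W)):
    ¬(¬Y ∧ ¬W): β-rule — branch into ¬¬Y  //  ¬¬W.
      branch 2.1 (add ¬¬Y):
        ○ open, literals {Y=T}.
      branch 2.2 (add ¬¬W):
        ○ open, literals {W=T}.
1 branch closed, 3 open.
Each open branch fixes some atoms; the unmentioned ones are free. Counting distinct full assignments: branch {V=T} (X, Y, Z, W) contributes 16 new; branch {Y=T} (X, Z, W, V) contributes 8 new; branch {W=T} (X, Y, Z, V) contributes 4 new. Total: 28.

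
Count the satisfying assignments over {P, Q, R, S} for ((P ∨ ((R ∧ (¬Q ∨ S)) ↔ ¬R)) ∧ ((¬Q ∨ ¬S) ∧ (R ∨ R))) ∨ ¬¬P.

9

Initial set: {T (((P ∨ ((R ∧ (¬Q ∨ S)) ↔ ¬R)) ∧ ((¬Q ∨ ¬S) ∧ (R ∨ R))) ∨ ¬¬P)}.
T (((P ∨ ((R ∧ (¬Q ∨ S)) ↔ ¬R)) ∧ ((¬Q ∨ ¬S) ∧ (R ∨ R))) ∨ ¬¬P): β-rule — branch into T ((P ∨ ((R ∧ (¬Q ∨ S)) ↔ ¬R)) ∧ ((¬Q ∨ ¬S) ∧ (R ∨ R)))  //  T ¬¬P.
  branch 1 (add T ((P ∨ ((R ∧ (¬Q ∨ S)) ↔ ¬R)) ∧ ((¬Q ∨ ¬S) ∧ (R ∨ R)))):
    T ((P ∨ ((R ∧ (¬Q ∨ S)) ↔ ¬R)) ∧ ((¬Q ∨ ¬S) ∧ (R ∨ R))): α-rule — add T (P ∨ ((R ∧ (¬Q ∨ S)) ↔ ¬R)), T ((¬Q ∨ ¬S) ∧ (R ∨ R)).
    T ((¬Q ∨ ¬S) ∧ (R ∨ R)): α-rule — add T (¬Q ∨ ¬S), T (R ∨ R).
    T (P ∨ ((R ∧ (¬Q ∨ S)) ↔ ¬R)): β-rule — branch into T P  //  T ((R ∧ (¬Q ∨ S)) ↔ ¬R).
      branch 1.1 (add T P):
        T (¬Q ∨ ¬S): β-rule — branch into T ¬Q  //  T ¬S.
          branch 1.1.1 (add T ¬Q):
            T (R ∨ R): β-rule — branch into T R  //  T R.
              branch 1.1.1.1 (add T R):
                ○ open, literals {P=T, Q=F, R=T}.
              branch 1.1.1.2 (add T R):
                ○ open, literals {P=T, Q=F, R=T}.
          branch 1.1.2 (add T ¬S):
            T (R ∨ R): β-rule — branch into T R  //  T R.
              branch 1.1.2.1 (add T R):
                ○ open, literals {P=T, R=T, S=F}.
              branch 1.1.2.2 (add T R):
                ○ open, literals {P=T, R=T, S=F}.
      branch 1.2 (add T ((R ∧ (¬Q ∨ S)) ↔ ¬R)):
        T (¬Q ∨ ¬S): β-rule — branch into T ¬Q  //  T ¬S.
          branch 1.2.1 (add T ¬Q):
            T (R ∨ R): β-rule — branch into T R  //  T R.
              branch 1.2.1.1 (add T R):
                T ((R ∧ (¬Q ∨ S)) ↔ ¬R): β-rule — branch into T (R ∧ (¬Q ∨ S)), T ¬R  //  F (R ∧ (¬Q ∨ S)), F ¬R.
                  branch 1.2.1.1.1 (add T (R ∧ (¬Q ∨ S)), T ¬R):
                    × closes — contains both R and ¬R.
                  branch 1.2.1.1.2 (add F (R ∧ (¬Q ∨ S)), F ¬R):
                    F (R ∧ (¬Q ∨ S)): β-rule — branch into F R  //  F (¬Q ∨ S).
                      branch 1.2.1.1.2.1 (add F R):
                        × closes — contains both R and ¬R.
                      branch 1.2.1.1.2.2 (add F (¬Q ∨ S)):
                        F (¬Q ∨ S): α-rule — add F ¬Q, F S.
                        × closes — contains both Q and ¬Q.
              branch 1.2.1.2 (add T R):
                T ((R ∧ (¬Q ∨ S)) ↔ ¬R): β-rule — branch into T (R ∧ (¬Q ∨ S)), T ¬R  //  F (R ∧ (¬Q ∨ S)), F ¬R.
                  branch 1.2.1.2.1 (add T (R ∧ (¬Q ∨ S)), T ¬R):
                    × closes — contains both R and ¬R.
                  branch 1.2.1.2.2 (add F (R ∧ (¬Q ∨ S)), F ¬R):
                    F (R ∧ (¬Q ∨ S)): β-rule — branch into F R  //  F (¬Q ∨ S).
                      branch 1.2.1.2.2.1 (add F R):
                        × closes — contains both R and ¬R.
                      branch 1.2.1.2.2.2 (add F (¬Q ∨ S)):
                        F (¬Q ∨ S): α-rule — add F ¬Q, F S.
                        × closes — contains both Q and ¬Q.
          branch 1.2.2 (add T ¬S):
            T (R ∨ R): β-rule — branch into T R  //  T R.
              branch 1.2.2.1 (add T R):
                T ((R ∧ (¬Q ∨ S)) ↔ ¬R): β-rule — branch into T (R ∧ (¬Q ∨ S)), T ¬R  //  F (R ∧ (¬Q ∨ S)), F ¬R.
                  branch 1.2.2.1.1 (add T (R ∧ (¬Q ∨ S)), T ¬R):
                    × closes — contains both R and ¬R.
                  branch 1.2.2.1.2 (add F (R ∧ (¬Q ∨ S)), F ¬R):
                    F (R ∧ (¬Q ∨ S)): β-rule — branch into F R  //  F (¬Q ∨ S).
                      branch 1.2.2.1.2.1 (add F R):
                        × closes — contains both R and ¬R.
                      branch 1.2.2.1.2.2 (add F (¬Q ∨ S)):
                        F (¬Q ∨ S): α-rule — add F ¬Q, F S.
                        ○ open, literals {Q=T, R=T, S=F}.
              branch 1.2.2.2 (add T R):
                T ((R ∧ (¬Q ∨ S)) ↔ ¬R): β-rule — branch into T (R ∧ (¬Q ∨ S)), T ¬R  //  F (R ∧ (¬Q ∨ S)), F ¬R.
                  branch 1.2.2.2.1 (add T (R ∧ (¬Q ∨ S)), T ¬R):
                    × closes — contains both R and ¬R.
                  branch 1.2.2.2.2 (add F (R ∧ (¬Q ∨ S)), F ¬R):
                    F (R ∧ (¬Q ∨ S)): β-rule — branch into F R  //  F (¬Q ∨ S).
                      branch 1.2.2.2.2.1 (add F R):
                        × closes — contains both R and ¬R.
                      branch 1.2.2.2.2.2 (add F (¬Q ∨ S)):
                        F (¬Q ∨ S): α-rule — add F ¬Q, F S.
                        ○ open, literals {Q=T, R=T, S=F}.
  branch 2 (add T ¬¬P):
    T ¬¬P: drop double negation, giving T P.
    ○ open, literals {P=T}.
10 branches closed, 7 open.
Each open branch fixes some atoms; the unmentioned ones are free. Counting distinct full assignments: branch {P=T, Q=F, R=T} (S) contributes 2 new; branch {P=T, Q=F, R=T} (S) contributes 0 new; branch {P=T, R=T, S=F} (Q) contributes 1 new; branch {P=T, R=T, S=F} (Q) contributes 0 new; branch {Q=T, R=T, S=F} (P) contributes 1 new; branch {Q=T, R=T, S=F} (P) contributes 0 new; branch {P=T} (Q, R, S) contributes 5 new. Total: 9.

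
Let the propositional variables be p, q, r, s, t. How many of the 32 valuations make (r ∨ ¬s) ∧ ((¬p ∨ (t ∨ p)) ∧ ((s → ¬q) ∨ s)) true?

24

Initial set: {((r ∨ ¬s) ∧ ((¬p ∨ (t ∨ p)) ∧ ((s → ¬q) ∨ s)))}.
((r ∨ ¬s) ∧ ((¬p ∨ (t ∨ p)) ∧ ((s → ¬q) ∨ s))): α-rule — add (r ∨ ¬s), ((¬p ∨ (t ∨ p)) ∧ ((s → ¬q) ∨ s)).
((¬p ∨ (t ∨ p)) ∧ ((s → ¬q) ∨ s)): α-rule — add (¬p ∨ (t ∨ p)), ((s → ¬q) ∨ s).
(r ∨ ¬s): β-rule — branch into r  //  ¬s.
  branch 1 (add r):
    (¬p ∨ (t ∨ p)): β-rule — branch into ¬p  //  (t ∨ p).
      branch 1.1 (add ¬p):
        ((s → ¬q) ∨ s): β-rule — branch into (s → ¬q)  //  s.
          branch 1.1.1 (add (s → ¬q)):
            (s → ¬q): β-rule — branch into ¬s  //  ¬q.
              branch 1.1.1.1 (add ¬s):
                ○ open, literals {p=F, r=T, s=F}.
              branch 1.1.1.2 (add ¬q):
                ○ open, literals {p=F, q=F, r=T}.
          branch 1.1.2 (add s):
            ○ open, literals {p=F, r=T, s=T}.
      branch 1.2 (add (t ∨ p)):
        ((s → ¬q) ∨ s): β-rule — branch into (s → ¬q)  //  s.
          branch 1.2.1 (add (s → ¬q)):
            (t ∨ p): β-rule — branch into t  //  p.
              branch 1.2.1.1 (add t):
                (s → ¬q): β-rule — branch into ¬s  //  ¬q.
                  branch 1.2.1.1.1 (add ¬s):
                    ○ open, literals {r=T, s=F, t=T}.
                  branch 1.2.1.1.2 (add ¬q):
                    ○ open, literals {q=F, r=T, t=T}.
              branch 1.2.1.2 (add p):
                (s → ¬q): β-rule — branch into ¬s  //  ¬q.
                  branch 1.2.1.2.1 (add ¬s):
                    ○ open, literals {p=T, r=T, s=F}.
                  branch 1.2.1.2.2 (add ¬q):
                    ○ open, literals {p=T, q=F, r=T}.
          branch 1.2.2 (add s):
            (t ∨ p): β-rule — branch into t  //  p.
              branch 1.2.2.1 (add t):
                ○ open, literals {r=T, s=T, t=T}.
              branch 1.2.2.2 (add p):
                ○ open, literals {p=T, r=T, s=T}.
  branch 2 (add ¬s):
    (¬p ∨ (t ∨ p)): β-rule — branch into ¬p  //  (t ∨ p).
      branch 2.1 (add ¬p):
        ((s → ¬q) ∨ s): β-rule — branch into (s → ¬q)  //  s.
          branch 2.1.1 (add (s → ¬q)):
            (s → ¬q): β-rule — branch into ¬s  //  ¬q.
              branch 2.1.1.1 (add ¬s):
                ○ open, literals {p=F, s=F}.
              branch 2.1.1.2 (add ¬q):
                ○ open, literals {p=F, q=F, s=F}.
          branch 2.1.2 (add s):
            × closes — contains both s and ¬s.
      branch 2.2 (add (t ∨ p)):
        ((s → ¬q) ∨ s): β-rule — branch into (s → ¬q)  //  s.
          branch 2.2.1 (add (s → ¬q)):
            (t ∨ p): β-rule — branch into t  //  p.
              branch 2.2.1.1 (add t):
                (s → ¬q): β-rule — branch into ¬s  //  ¬q.
                  branch 2.2.1.1.1 (add ¬s):
                    ○ open, literals {s=F, t=T}.
                  branch 2.2.1.1.2 (add ¬q):
                    ○ open, literals {q=F, s=F, t=T}.
              branch 2.2.1.2 (add p):
                (s → ¬q): β-rule — branch into ¬s  //  ¬q.
                  branch 2.2.1.2.1 (add ¬s):
                    ○ open, literals {p=T, s=F}.
                  branch 2.2.1.2.2 (add ¬q):
                    ○ open, literals {p=T, q=F, s=F}.
          branch 2.2.2 (add s):
            × closes — contains both s and ¬s.
2 branches closed, 15 open.
Each open branch fixes some atoms; the unmentioned ones are free. Counting distinct full assignments: branch {p=F, r=T, s=F} (q, t) contributes 4 new; branch {p=F, q=F, r=T} (s, t) contributes 2 new; branch {p=F, r=T, s=T} (q, t) contributes 2 new; branch {r=T, s=F, t=T} (p, q) contributes 2 new; branch {q=F, r=T, t=T} (p, s) contributes 1 new; branch {p=T, r=T, s=F} (q, t) contributes 2 new; branch {p=T, q=F, r=T} (s, t) contributes 1 new; branch {r=T, s=T, t=T} (p, q) contributes 1 new; branch {p=T, r=T, s=T} (q, t) contributes 1 new; branch {p=F, s=F} (q, r, t) contributes 4 new; branch {p=F, q=F, s=F} (r, t) contributes 0 new; branch {s=F, t=T} (p, q, r) contributes 2 new; branch {q=F, s=F, t=T} (p, r) contributes 0 new; branch {p=T, s=F} (q, r, t) contributes 2 new; branch {p=T, q=F, s=F} (r, t) contributes 0 new. Total: 24.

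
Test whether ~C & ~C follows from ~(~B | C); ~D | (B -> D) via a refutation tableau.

Yes

Initial set: {~(~B | C); (~D | (B -> D)); ~(~C & ~C)}.
~(~B | C): α-rule — add ~~B, ~C.
(~D | (B -> D)): β-rule — branch into ~D  //  (B -> D).
  branch 1 (add ~D):
    ~(~C & ~C): β-rule — branch into ~~C  //  ~~C.
      branch 1.1 (add ~~C):
        × closes — contains both C and ~C.
      branch 1.2 (add ~~C):
        × closes — contains both C and ~C.
  branch 2 (add (B -> D)):
    ~(~C & ~C): β-rule — branch into ~~C  //  ~~C.
      branch 2.1 (add ~~C):
        × closes — contains both C and ~C.
      branch 2.2 (add ~~C):
        × closes — contains both C and ~C.
All 4 branches close.
Every branch closed, so the premises entail the conclusion.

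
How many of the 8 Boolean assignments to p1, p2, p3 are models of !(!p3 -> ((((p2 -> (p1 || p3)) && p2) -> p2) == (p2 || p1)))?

Initial set: {T !(!p3 -> ((((p2 -> (p1 || p3)) && p2) -> p2) == (p2 || p1)))}.
T !(!p3 -> ((((p2 -> (p1 || p3)) && p2) -> p2) == (p2 || p1))): α-rule — add T !p3, F ((((p2 -> (p1 || p3)) && p2) -> p2) == (p2 || p1)).
F ((((p2 -> (p1 || p3)) && p2) -> p2) == (p2 || p1)): β-rule — branch into T (((p2 -> (p1 || p3)) && p2) -> p2), F (p2 || p1)  //  F (((p2 -> (p1 || p3)) && p2) -> p2), T (p2 || p1).
  branch 1 (add T (((p2 -> (p1 || p3)) && p2) -> p2), F (p2 || p1)):
    F (p2 || p1): α-rule — add F p2, F p1.
    T (((p2 -> (p1 || p3)) && p2) -> p2): β-rule — branch into F ((p2 -> (p1 || p3)) && p2)  //  T p2.
      branch 1.1 (add F ((p2 -> (p1 || p3)) && p2)):
        F ((p2 -> (p1 || p3)) && p2): β-rule — branch into F (p2 -> (p1 || p3))  //  F p2.
          branch 1.1.1 (add F (p2 -> (p1 || p3))):
            F (p2 -> (p1 || p3)): α-rule — add T p2, F (p1 || p3).
            × closes — contains both p2 and !p2.
          branch 1.1.2 (add F p2):
            ○ open, literals {p1=F, p2=F, p3=F}.
      branch 1.2 (add T p2):
        × closes — contains both p2 and !p2.
  branch 2 (add F (((p2 -> (p1 || p3)) && p2) -> p2), T (p2 || p1)):
    F (((p2 -> (p1 || p3)) && p2) -> p2): α-rule — add T ((p2 -> (p1 || p3)) && p2), F p2.
    T ((p2 -> (p1 || p3)) && p2): α-rule — add T (p2 -> (p1 || p3)), T p2.
    × closes — contains both p2 and !p2.
3 branches closed, 1 open.
Each open branch fixes some atoms; the unmentioned ones are free. Counting distinct full assignments: branch {p1=F, p2=F, p3=F} (none free) contributes 1 new. Total: 1.

1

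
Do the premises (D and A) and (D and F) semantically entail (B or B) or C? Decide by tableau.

No

Initial set: {((D and A) and (D and F)); not ((B or B) or C)}.
((D and A) and (D and F)): α-rule — add (D and A), (D and F).
not ((B or B) or C): α-rule — add not (B or B), not C.
(D and A): α-rule — add D, A.
(D and F): α-rule — add D, F.
not (B or B): α-rule — add not B, not B.
○ open, literals {A=T, B=F, C=F, D=T, F=T}.
0 branches closed, 1 open.
An open branch gives a countermodel: A=T, B=F, C=F, D=T, F=T (unmentioned atoms arbitrary); the premises hold there but the conclusion fails.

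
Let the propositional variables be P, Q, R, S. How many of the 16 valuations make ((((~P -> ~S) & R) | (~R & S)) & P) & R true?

4

Initial set: {(((((~P -> ~S) & R) | (~R & S)) & P) & R)}.
(((((~P -> ~S) & R) | (~R & S)) & P) & R): α-rule — add ((((~P -> ~S) & R) | (~R & S)) & P), R.
((((~P -> ~S) & R) | (~R & S)) & P): α-rule — add (((~P -> ~S) & R) | (~R & S)), P.
(((~P -> ~S) & R) | (~R & S)): β-rule — branch into ((~P -> ~S) & R)  //  (~R & S).
  branch 1 (add ((~P -> ~S) & R)):
    ((~P -> ~S) & R): α-rule — add (~P -> ~S), R.
    (~P -> ~S): β-rule — branch into ~~P  //  ~S.
      branch 1.1 (add ~~P):
        ○ open, literals {P=T, R=T}.
      branch 1.2 (add ~S):
        ○ open, literals {P=T, R=T, S=F}.
  branch 2 (add (~R & S)):
    (~R & S): α-rule — add ~R, S.
    × closes — contains both R and ~R.
1 branch closed, 2 open.
Each open branch fixes some atoms; the unmentioned ones are free. Counting distinct full assignments: branch {P=T, R=T} (Q, S) contributes 4 new; branch {P=T, R=T, S=F} (Q) contributes 0 new. Total: 4.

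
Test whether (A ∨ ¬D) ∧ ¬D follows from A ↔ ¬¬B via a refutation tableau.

No

Initial set: {(A ↔ ¬¬B); ¬((A ∨ ¬D) ∧ ¬D)}.
(A ↔ ¬¬B): β-rule — branch into A, ¬¬B  //  ¬A, ¬¬¬B.
  branch 1 (add A, ¬¬B):
    ¬¬B: drop double negation, giving B.
    ¬((A ∨ ¬D) ∧ ¬D): β-rule — branch into ¬(A ∨ ¬D)  //  ¬¬D.
      branch 1.1 (add ¬(A ∨ ¬D)):
        ¬(A ∨ ¬D): α-rule — add ¬A, ¬¬D.
        × closes — contains both A and ¬A.
      branch 1.2 (add ¬¬D):
        ○ open, literals {A=T, B=T, D=T}.
  branch 2 (add ¬A, ¬¬¬B):
    ¬¬¬B: drop double negation, giving ¬B.
    ¬((A ∨ ¬D) ∧ ¬D): β-rule — branch into ¬(A ∨ ¬D)  //  ¬¬D.
      branch 2.1 (add ¬(A ∨ ¬D)):
        ¬(A ∨ ¬D): α-rule — add ¬A, ¬¬D.
        ○ open, literals {A=F, B=F, D=T}.
      branch 2.2 (add ¬¬D):
        ○ open, literals {A=F, B=F, D=T}.
1 branch closed, 3 open.
An open branch gives a countermodel: A=T, B=T, D=T (unmentioned atoms arbitrary); the premises hold there but the conclusion fails.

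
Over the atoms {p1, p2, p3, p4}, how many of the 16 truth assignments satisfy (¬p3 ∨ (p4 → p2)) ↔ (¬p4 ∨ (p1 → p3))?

Initial set: {((¬p3 ∨ (p4 → p2)) ↔ (¬p4 ∨ (p1 → p3)))}.
((¬p3 ∨ (p4 → p2)) ↔ (¬p4 ∨ (p1 → p3))): β-rule — branch into (¬p3 ∨ (p4 → p2)), (¬p4 ∨ (p1 → p3))  //  ¬(¬p3 ∨ (p4 → p2)), ¬(¬p4 ∨ (p1 → p3)).
  branch 1 (add (¬p3 ∨ (p4 → p2)), (¬p4 ∨ (p1 → p3))):
    (¬p3 ∨ (p4 → p2)): β-rule — branch into ¬p3  //  (p4 → p2).
      branch 1.1 (add ¬p3):
        (¬p4 ∨ (p1 → p3)): β-rule — branch into ¬p4  //  (p1 → p3).
          branch 1.1.1 (add ¬p4):
            ○ open, literals {p3=F, p4=F}.
          branch 1.1.2 (add (p1 → p3)):
            (p1 → p3): β-rule — branch into ¬p1  //  p3.
              branch 1.1.2.1 (add ¬p1):
                ○ open, literals {p1=F, p3=F}.
              branch 1.1.2.2 (add p3):
                × closes — contains both p3 and ¬p3.
      branch 1.2 (add (p4 → p2)):
        (¬p4 ∨ (p1 → p3)): β-rule — branch into ¬p4  //  (p1 → p3).
          branch 1.2.1 (add ¬p4):
            (p4 → p2): β-rule — branch into ¬p4  //  p2.
              branch 1.2.1.1 (add ¬p4):
                ○ open, literals {p4=F}.
              branch 1.2.1.2 (add p2):
                ○ open, literals {p2=T, p4=F}.
          branch 1.2.2 (add (p1 → p3)):
            (p4 → p2): β-rule — branch into ¬p4  //  p2.
              branch 1.2.2.1 (add ¬p4):
                (p1 → p3): β-rule — branch into ¬p1  //  p3.
                  branch 1.2.2.1.1 (add ¬p1):
                    ○ open, literals {p1=F, p4=F}.
                  branch 1.2.2.1.2 (add p3):
                    ○ open, literals {p3=T, p4=F}.
              branch 1.2.2.2 (add p2):
                (p1 → p3): β-rule — branch into ¬p1  //  p3.
                  branch 1.2.2.2.1 (add ¬p1):
                    ○ open, literals {p1=F, p2=T}.
                  branch 1.2.2.2.2 (add p3):
                    ○ open, literals {p2=T, p3=T}.
  branch 2 (add ¬(¬p3 ∨ (p4 → p2)), ¬(¬p4 ∨ (p1 → p3))):
    ¬(¬p3 ∨ (p4 → p2)): α-rule — add ¬¬p3, ¬(p4 → p2).
    ¬(¬p4 ∨ (p1 → p3)): α-rule — add ¬¬p4, ¬(p1 → p3).
    ¬(p4 → p2): α-rule — add p4, ¬p2.
    ¬(p1 → p3): α-rule — add p1, ¬p3.
    × closes — contains both p3 and ¬p3.
2 branches closed, 8 open.
Each open branch fixes some atoms; the unmentioned ones are free. Counting distinct full assignments: branch {p3=F, p4=F} (p1, p2) contributes 4 new; branch {p1=F, p3=F} (p2, p4) contributes 2 new; branch {p4=F} (p1, p2, p3) contributes 4 new; branch {p2=T, p4=F} (p1, p3) contributes 0 new; branch {p1=F, p4=F} (p2, p3) contributes 0 new; branch {p3=T, p4=F} (p1, p2) contributes 0 new; branch {p1=F, p2=T} (p3, p4) contributes 1 new; branch {p2=T, p3=T} (p1, p4) contributes 1 new. Total: 12.

12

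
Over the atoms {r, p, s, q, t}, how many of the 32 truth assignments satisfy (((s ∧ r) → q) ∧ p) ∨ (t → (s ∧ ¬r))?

25

Initial set: {((((s ∧ r) → q) ∧ p) ∨ (t → (s ∧ ¬r)))}.
((((s ∧ r) → q) ∧ p) ∨ (t → (s ∧ ¬r))): β-rule — branch into (((s ∧ r) → q) ∧ p)  //  (t → (s ∧ ¬r)).
  branch 1 (add (((s ∧ r) → q) ∧ p)):
    (((s ∧ r) → q) ∧ p): α-rule — add ((s ∧ r) → q), p.
    ((s ∧ r) → q): β-rule — branch into ¬(s ∧ r)  //  q.
      branch 1.1 (add ¬(s ∧ r)):
        ¬(s ∧ r): β-rule — branch into ¬s  //  ¬r.
          branch 1.1.1 (add ¬s):
            ○ open, literals {p=T, s=F}.
          branch 1.1.2 (add ¬r):
            ○ open, literals {p=T, r=F}.
      branch 1.2 (add q):
        ○ open, literals {p=T, q=T}.
  branch 2 (add (t → (s ∧ ¬r))):
    (t → (s ∧ ¬r)): β-rule — branch into ¬t  //  (s ∧ ¬r).
      branch 2.1 (add ¬t):
        ○ open, literals {t=F}.
      branch 2.2 (add (s ∧ ¬r)):
        (s ∧ ¬r): α-rule — add s, ¬r.
        ○ open, literals {r=F, s=T}.
0 branches closed, 5 open.
Each open branch fixes some atoms; the unmentioned ones are free. Counting distinct full assignments: branch {p=T, s=F} (r, q, t) contributes 8 new; branch {p=T, r=F} (s, q, t) contributes 4 new; branch {p=T, q=T} (r, s, t) contributes 2 new; branch {t=F} (r, p, s, q) contributes 9 new; branch {r=F, s=T} (p, q, t) contributes 2 new. Total: 25.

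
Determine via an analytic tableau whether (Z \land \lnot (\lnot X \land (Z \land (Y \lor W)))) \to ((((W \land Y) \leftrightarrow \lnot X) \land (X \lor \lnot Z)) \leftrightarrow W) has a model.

Satisfiable

Initial set: {T ((Z \land \lnot (\lnot X \land (Z \land (Y \lor W)))) \to ((((W \land Y) \leftrightarrow \lnot X) \land (X \lor \lnot Z)) \leftrightarrow W))}.
T ((Z \land \lnot (\lnot X \land (Z \land (Y \lor W)))) \to ((((W \land Y) \leftrightarrow \lnot X) \land (X \lor \lnot Z)) \leftrightarrow W)): β-rule — branch into F (Z \land \lnot (\lnot X \land (Z \land (Y \lor W))))  //  T ((((W \land Y) \leftrightarrow \lnot X) \land (X \lor \lnot Z)) \leftrightarrow W).
  branch 1 (add F (Z \land \lnot (\lnot X \land (Z \land (Y \lor W))))):
    F (Z \land \lnot (\lnot X \land (Z \land (Y \lor W)))): β-rule — branch into F Z  //  F \lnot (\lnot X \land (Z \land (Y \lor W))).
      branch 1.1 (add F Z):
        ○ open, literals {Z=false}.
      branch 1.2 (add F \lnot (\lnot X \land (Z \land (Y \lor W)))):
        F \lnot (\lnot X \land (Z \land (Y \lor W))): α-rule — add T \lnot X, T (Z \land (Y \lor W)).
        T (Z \land (Y \lor W)): α-rule — add T Z, T (Y \lor W).
        T (Y \lor W): β-rule — branch into T Y  //  T W.
          branch 1.2.1 (add T Y):
            ○ open, literals {X=false, Y=true, Z=true}.
          branch 1.2.2 (add T W):
            ○ open, literals {W=true, X=false, Z=true}.
  branch 2 (add T ((((W \land Y) \leftrightarrow \lnot X) \land (X \lor \lnot Z)) \leftrightarrow W)):
    T ((((W \land Y) \leftrightarrow \lnot X) \land (X \lor \lnot Z)) \leftrightarrow W): β-rule — branch into T (((W \land Y) \leftrightarrow \lnot X) \land (X \lor \lnot Z)), T W  //  F (((W \land Y) \leftrightarrow \lnot X) \land (X \lor \lnot Z)), F W.
      branch 2.1 (add T (((W \land Y) \leftrightarrow \lnot X) \land (X \lor \lnot Z)), T W):
        T (((W \land Y) \leftrightarrow \lnot X) \land (X \lor \lnot Z)): α-rule — add T ((W \land Y) \leftrightarrow \lnot X), T (X \lor \lnot Z).
        T ((W \land Y) \leftrightarrow \lnot X): β-rule — branch into T (W \land Y), T \lnot X  //  F (W \land Y), F \lnot X.
          branch 2.1.1 (add T (W \land Y), T \lnot X):
            T (W \land Y): α-rule — add T W, T Y.
            T (X \lor \lnot Z): β-rule — branch into T X  //  T \lnot Z.
              branch 2.1.1.1 (add T X):
                × closes — contains both X and \lnot X.
              branch 2.1.1.2 (add T \lnot Z):
                ○ open, literals {W=true, X=false, Y=true, Z=false}.
          branch 2.1.2 (add F (W \land Y), F \lnot X):
            T (X \lor \lnot Z): β-rule — branch into T X  //  T \lnot Z.
              branch 2.1.2.1 (add T X):
                F (W \land Y): β-rule — branch into F W  //  F Y.
                  branch 2.1.2.1.1 (add F W):
                    × closes — contains both W and \lnot W.
                  branch 2.1.2.1.2 (add F Y):
                    ○ open, literals {W=true, X=true, Y=false}.
              branch 2.1.2.2 (add T \lnot Z):
                F (W \land Y): β-rule — branch into F W  //  F Y.
                  branch 2.1.2.2.1 (add F W):
                    × closes — contains both W and \lnot W.
                  branch 2.1.2.2.2 (add F Y):
                    ○ open, literals {W=true, X=true, Y=false, Z=false}.
      branch 2.2 (add F (((W \land Y) \leftrightarrow \lnot X) \land (X \lor \lnot Z)), F W):
        F (((W \land Y) \leftrightarrow \lnot X) \land (X \lor \lnot Z)): β-rule — branch into F ((W \land Y) \leftrightarrow \lnot X)  //  F (X \lor \lnot Z).
          branch 2.2.1 (add F ((W \land Y) \leftrightarrow \lnot X)):
            F ((W \land Y) \leftrightarrow \lnot X): β-rule — branch into T (W \land Y), F \lnot X  //  F (W \land Y), T \lnot X.
              branch 2.2.1.1 (add T (W \land Y), F \lnot X):
                T (W \land Y): α-rule — add T W, T Y.
                × closes — contains both W and \lnot W.
              branch 2.2.1.2 (add F (W \land Y), T \lnot X):
                F (W \land Y): β-rule — branch into F W  //  F Y.
                  branch 2.2.1.2.1 (add F W):
                    ○ open, literals {W=false, X=false}.
                  branch 2.2.1.2.2 (add F Y):
                    ○ open, literals {W=false, X=false, Y=false}.
          branch 2.2.2 (add F (X \lor \lnot Z)):
            F (X \lor \lnot Z): α-rule — add F X, F \lnot Z.
            ○ open, literals {W=false, X=false, Z=true}.
4 branches closed, 9 open.
An open branch gives a satisfying assignment: Z=false.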